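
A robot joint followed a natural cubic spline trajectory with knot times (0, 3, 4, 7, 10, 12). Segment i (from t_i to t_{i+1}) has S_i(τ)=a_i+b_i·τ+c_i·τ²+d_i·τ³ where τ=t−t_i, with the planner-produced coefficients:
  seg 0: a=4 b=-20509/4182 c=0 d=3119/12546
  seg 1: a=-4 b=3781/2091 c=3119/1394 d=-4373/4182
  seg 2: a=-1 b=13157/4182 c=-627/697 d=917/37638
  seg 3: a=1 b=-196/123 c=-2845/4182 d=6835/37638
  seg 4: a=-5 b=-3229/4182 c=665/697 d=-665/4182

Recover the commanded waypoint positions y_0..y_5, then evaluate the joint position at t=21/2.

y_0=4 y_1=-4 y_2=-1 y_3=1 y_4=-5 y_5=-4
S(21/2) = -57627/11152

y_0 = S_0(0) = a_0 = 4
y_1 = S_1(0) = a_1 = -4
y_2 = S_2(0) = a_2 = -1
y_3 = S_3(0) = a_3 = 1
y_4 = S_4(0) = a_4 = -5
y_5 = S_4(2) = -4
t_q=21/2 is in segment 4 (τ=1/2); S_4(τ)=-57627/11152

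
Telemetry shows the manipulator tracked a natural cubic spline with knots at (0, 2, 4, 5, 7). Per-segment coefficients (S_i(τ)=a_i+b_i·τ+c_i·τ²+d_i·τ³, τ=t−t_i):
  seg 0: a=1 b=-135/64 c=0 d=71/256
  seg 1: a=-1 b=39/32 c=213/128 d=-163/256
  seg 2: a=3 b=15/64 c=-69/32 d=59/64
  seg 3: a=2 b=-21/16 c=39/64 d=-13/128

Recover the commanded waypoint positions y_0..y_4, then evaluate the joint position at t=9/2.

y_0=1 y_1=-1 y_2=3 y_3=2 y_4=1
S(9/2) = 1379/512

y_0 = S_0(0) = a_0 = 1
y_1 = S_1(0) = a_1 = -1
y_2 = S_2(0) = a_2 = 3
y_3 = S_3(0) = a_3 = 2
y_4 = S_3(2) = 1
t_q=9/2 is in segment 2 (τ=1/2); S_2(τ)=1379/512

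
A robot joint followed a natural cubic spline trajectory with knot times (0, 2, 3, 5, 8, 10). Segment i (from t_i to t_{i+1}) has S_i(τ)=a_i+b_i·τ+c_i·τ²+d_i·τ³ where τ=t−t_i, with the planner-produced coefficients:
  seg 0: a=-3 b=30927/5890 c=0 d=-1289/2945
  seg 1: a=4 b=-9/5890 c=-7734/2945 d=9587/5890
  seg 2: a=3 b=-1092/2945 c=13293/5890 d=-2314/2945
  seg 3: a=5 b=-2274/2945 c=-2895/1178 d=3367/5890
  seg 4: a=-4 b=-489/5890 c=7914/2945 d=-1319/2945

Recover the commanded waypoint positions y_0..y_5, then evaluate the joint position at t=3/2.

y_0=-3 y_1=4 y_2=3 y_3=5 y_4=-4 y_5=3
S(3/2) = 80079/23560

y_0 = S_0(0) = a_0 = -3
y_1 = S_1(0) = a_1 = 4
y_2 = S_2(0) = a_2 = 3
y_3 = S_3(0) = a_3 = 5
y_4 = S_4(0) = a_4 = -4
y_5 = S_4(2) = 3
t_q=3/2 is in segment 0 (τ=3/2); S_0(τ)=80079/23560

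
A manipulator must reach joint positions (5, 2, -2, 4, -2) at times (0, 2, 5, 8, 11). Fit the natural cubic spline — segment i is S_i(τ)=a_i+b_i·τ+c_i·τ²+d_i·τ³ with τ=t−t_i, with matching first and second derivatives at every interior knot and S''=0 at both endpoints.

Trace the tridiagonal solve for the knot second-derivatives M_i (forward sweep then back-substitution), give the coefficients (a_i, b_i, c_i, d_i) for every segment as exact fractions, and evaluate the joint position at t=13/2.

  seg 0: a=5 b=-266/207 c=0 d=-89/1656
  seg 1: a=2 b=-799/414 c=-89/276 d=1295/7452
  seg 2: a=-2 b=685/828 c=257/207 d=-2113/7452
  seg 3: a=4 b=257/414 c=-1085/828 d=1085/7452
S(13/2) = 793/736

Δ: Δ0=-3/2, Δ1=-4/3, Δ2=2, Δ3=-2
row 1: diag=10, rhs=1; c'=3/10, d'=1/10
row 2: denom=12−3·3/10=111/10; d'=(20−3·1/10)/(111/10)=197/111
row 3: denom=12−3·10/37=414/37; d'=(-24−3·197/111)/(414/37)=-1085/414
back: M3=-1085/414
back: M2=197/111−10/37·-1085/414=514/207
back: M1=1/10−3/10·514/207=-89/138
M: M0=0, M1=-89/138, M2=514/207, M3=-1085/414, M4=0
seg 0: a=5, c=M0/2=0, d=(M1−M0)/(6·2)=-89/1656, b=Δ0−h0·(2M0+M1)/6=-266/207
seg 1: a=2, c=M1/2=-89/276, d=(M2−M1)/(6·3)=1295/7452, b=Δ1−h1·(2M1+M2)/6=-799/414
seg 2: a=-2, c=M2/2=257/207, d=(M3−M2)/(6·3)=-2113/7452, b=Δ2−h2·(2M2+M3)/6=685/828
seg 3: a=4, c=M3/2=-1085/828, d=(M4−M3)/(6·3)=1085/7452, b=Δ3−h3·(2M3+M4)/6=257/414
t_q=13/2 → seg 2, τ=3/2; S=-2+685/828·τ+257/207·τ²+-2113/7452·τ³=793/736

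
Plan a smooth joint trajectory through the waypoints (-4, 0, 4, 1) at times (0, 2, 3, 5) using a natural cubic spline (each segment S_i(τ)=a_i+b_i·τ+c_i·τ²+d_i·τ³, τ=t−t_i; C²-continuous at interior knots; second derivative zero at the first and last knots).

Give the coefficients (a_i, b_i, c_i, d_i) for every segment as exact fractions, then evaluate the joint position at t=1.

  seg 0: a=-4 b=1 c=0 d=1/4
  seg 1: a=0 b=4 c=3/2 d=-3/2
  seg 2: a=4 b=5/2 c=-3 d=1/2
S(1) = -11/4

Δ: Δ0=2, Δ1=4, Δ2=-3/2
row 1: diag=6, rhs=12; c'=1/6, d'=2
row 2: denom=6−1·1/6=35/6; d'=(-33−1·2)/(35/6)=-6
back: M2=-6
back: M1=2−1/6·-6=3
M: M0=0, M1=3, M2=-6, M3=0
seg 0: a=-4, c=M0/2=0, d=(M1−M0)/(6·2)=1/4, b=Δ0−h0·(2M0+M1)/6=1
seg 1: a=0, c=M1/2=3/2, d=(M2−M1)/(6·1)=-3/2, b=Δ1−h1·(2M1+M2)/6=4
seg 2: a=4, c=M2/2=-3, d=(M3−M2)/(6·2)=1/2, b=Δ2−h2·(2M2+M3)/6=5/2
t_q=1 → seg 0, τ=1; S=-4+1·τ+0·τ²+1/4·τ³=-11/4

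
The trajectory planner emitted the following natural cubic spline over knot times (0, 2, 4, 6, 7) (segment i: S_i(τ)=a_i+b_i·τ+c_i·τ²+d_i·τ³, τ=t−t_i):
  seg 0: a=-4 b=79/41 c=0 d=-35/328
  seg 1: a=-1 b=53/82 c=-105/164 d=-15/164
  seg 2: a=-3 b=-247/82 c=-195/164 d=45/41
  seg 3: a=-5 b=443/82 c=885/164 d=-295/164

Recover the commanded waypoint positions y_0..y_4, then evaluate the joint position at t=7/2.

y_0 = S_0(0) = a_0 = -4
y_1 = S_1(0) = a_1 = -1
y_2 = S_2(0) = a_2 = -3
y_3 = S_3(0) = a_3 = -5
y_4 = S_3(1) = 4
t_q=7/2 is in segment 1 (τ=3/2); S_1(τ)=-2335/1312

y_0=-4 y_1=-1 y_2=-3 y_3=-5 y_4=4
S(7/2) = -2335/1312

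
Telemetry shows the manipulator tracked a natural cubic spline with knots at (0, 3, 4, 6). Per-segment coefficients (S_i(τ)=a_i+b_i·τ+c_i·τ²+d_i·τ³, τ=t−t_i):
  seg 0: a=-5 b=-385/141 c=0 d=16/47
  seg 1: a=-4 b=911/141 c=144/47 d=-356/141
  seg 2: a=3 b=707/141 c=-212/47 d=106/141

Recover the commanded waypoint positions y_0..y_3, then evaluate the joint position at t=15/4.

y_0 = S_0(0) = a_0 = -5
y_1 = S_1(0) = a_1 = -4
y_2 = S_2(0) = a_2 = 3
y_3 = S_2(2) = 1
t_q=15/4 is in segment 1 (τ=3/4); S_1(τ)=1131/752

y_0=-5 y_1=-4 y_2=3 y_3=1
S(15/4) = 1131/752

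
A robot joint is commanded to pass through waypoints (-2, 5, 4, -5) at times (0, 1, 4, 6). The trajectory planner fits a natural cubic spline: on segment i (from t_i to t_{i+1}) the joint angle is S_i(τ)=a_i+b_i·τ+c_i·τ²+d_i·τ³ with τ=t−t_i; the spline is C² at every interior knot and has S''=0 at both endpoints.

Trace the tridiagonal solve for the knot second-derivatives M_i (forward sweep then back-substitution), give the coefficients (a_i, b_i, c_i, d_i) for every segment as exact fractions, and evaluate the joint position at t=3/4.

  seg 0: a=-2 b=3347/426 c=0 d=-365/426
  seg 1: a=5 b=1126/213 c=-365/142 d=33/142
  seg 2: a=4 b=-1645/426 c=-34/71 d=17/213
S(3/4) = 32091/9088

Δ: Δ0=7, Δ1=-1/3, Δ2=-9/2
row 1: diag=8, rhs=-44; c'=3/8, d'=-11/2
row 2: denom=10−3·3/8=71/8; d'=(-25−3·-11/2)/(71/8)=-68/71
back: M2=-68/71
back: M1=-11/2−3/8·-68/71=-365/71
M: M0=0, M1=-365/71, M2=-68/71, M3=0
seg 0: a=-2, c=M0/2=0, d=(M1−M0)/(6·1)=-365/426, b=Δ0−h0·(2M0+M1)/6=3347/426
seg 1: a=5, c=M1/2=-365/142, d=(M2−M1)/(6·3)=33/142, b=Δ1−h1·(2M1+M2)/6=1126/213
seg 2: a=4, c=M2/2=-34/71, d=(M3−M2)/(6·2)=17/213, b=Δ2−h2·(2M2+M3)/6=-1645/426
t_q=3/4 → seg 0, τ=3/4; S=-2+3347/426·τ+0·τ²+-365/426·τ³=32091/9088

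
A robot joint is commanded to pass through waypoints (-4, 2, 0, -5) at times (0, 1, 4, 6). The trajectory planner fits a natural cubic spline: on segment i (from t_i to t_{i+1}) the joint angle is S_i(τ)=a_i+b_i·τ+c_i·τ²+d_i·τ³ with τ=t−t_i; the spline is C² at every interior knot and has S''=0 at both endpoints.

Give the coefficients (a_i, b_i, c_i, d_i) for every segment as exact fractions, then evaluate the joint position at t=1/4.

Δ: Δ0=6, Δ1=-2/3, Δ2=-5/2
row 1: diag=8, rhs=-40; c'=3/8, d'=-5
row 2: denom=10−3·3/8=71/8; d'=(-11−3·-5)/(71/8)=32/71
back: M2=32/71
back: M1=-5−3/8·32/71=-367/71
M: M0=0, M1=-367/71, M2=32/71, M3=0
seg 0: a=-4, c=M0/2=0, d=(M1−M0)/(6·1)=-367/426, b=Δ0−h0·(2M0+M1)/6=2923/426
seg 1: a=2, c=M1/2=-367/142, d=(M2−M1)/(6·3)=133/426, b=Δ1−h1·(2M1+M2)/6=911/213
seg 2: a=0, c=M2/2=16/71, d=(M3−M2)/(6·2)=-8/213, b=Δ2−h2·(2M2+M3)/6=-1193/426
t_q=1/4 → seg 0, τ=1/4; S=-4+2923/426·τ+0·τ²+-367/426·τ³=-20885/9088

  seg 0: a=-4 b=2923/426 c=0 d=-367/426
  seg 1: a=2 b=911/213 c=-367/142 d=133/426
  seg 2: a=0 b=-1193/426 c=16/71 d=-8/213
S(1/4) = -20885/9088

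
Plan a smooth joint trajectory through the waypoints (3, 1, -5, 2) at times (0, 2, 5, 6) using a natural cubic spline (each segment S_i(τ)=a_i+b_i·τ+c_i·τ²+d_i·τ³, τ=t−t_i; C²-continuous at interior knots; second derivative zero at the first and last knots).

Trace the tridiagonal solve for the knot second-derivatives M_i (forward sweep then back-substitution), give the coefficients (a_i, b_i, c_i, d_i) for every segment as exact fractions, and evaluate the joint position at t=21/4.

Δ: Δ0=-1, Δ1=-2, Δ2=7
row 1: diag=10, rhs=-6; c'=3/10, d'=-3/5
row 2: denom=8−3·3/10=71/10; d'=(54−3·-3/5)/(71/10)=558/71
back: M2=558/71
back: M1=-3/5−3/10·558/71=-210/71
M: M0=0, M1=-210/71, M2=558/71, M3=0
seg 0: a=3, c=M0/2=0, d=(M1−M0)/(6·2)=-35/142, b=Δ0−h0·(2M0+M1)/6=-1/71
seg 1: a=1, c=M1/2=-105/71, d=(M2−M1)/(6·3)=128/213, b=Δ1−h1·(2M1+M2)/6=-211/71
seg 2: a=-5, c=M2/2=279/71, d=(M3−M2)/(6·1)=-93/71, b=Δ2−h2·(2M2+M3)/6=311/71
t_q=21/4 → seg 2, τ=1/4; S=-5+311/71·τ+279/71·τ²+-93/71·τ³=-16721/4544

  seg 0: a=3 b=-1/71 c=0 d=-35/142
  seg 1: a=1 b=-211/71 c=-105/71 d=128/213
  seg 2: a=-5 b=311/71 c=279/71 d=-93/71
S(21/4) = -16721/4544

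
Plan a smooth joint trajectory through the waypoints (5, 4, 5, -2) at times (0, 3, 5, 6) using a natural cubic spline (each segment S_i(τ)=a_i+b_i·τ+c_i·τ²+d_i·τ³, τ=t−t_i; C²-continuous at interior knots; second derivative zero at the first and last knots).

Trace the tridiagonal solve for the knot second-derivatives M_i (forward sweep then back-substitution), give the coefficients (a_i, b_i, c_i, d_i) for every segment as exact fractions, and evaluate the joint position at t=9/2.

Δ: Δ0=-1/3, Δ1=1/2, Δ2=-7
row 1: diag=10, rhs=5; c'=1/5, d'=1/2
row 2: denom=6−2·1/5=28/5; d'=(-45−2·1/2)/(28/5)=-115/14
back: M2=-115/14
back: M1=1/2−1/5·-115/14=15/7
M: M0=0, M1=15/7, M2=-115/14, M3=0
seg 0: a=5, c=M0/2=0, d=(M1−M0)/(6·3)=5/42, b=Δ0−h0·(2M0+M1)/6=-59/42
seg 1: a=4, c=M1/2=15/14, d=(M2−M1)/(6·2)=-145/168, b=Δ1−h1·(2M1+M2)/6=38/21
seg 2: a=5, c=M2/2=-115/28, d=(M3−M2)/(6·1)=115/84, b=Δ2−h2·(2M2+M3)/6=-179/42
t_q=9/2 → seg 1, τ=3/2; S=4+38/21·τ+15/14·τ²+-145/168·τ³=2783/448

  seg 0: a=5 b=-59/42 c=0 d=5/42
  seg 1: a=4 b=38/21 c=15/14 d=-145/168
  seg 2: a=5 b=-179/42 c=-115/28 d=115/84
S(9/2) = 2783/448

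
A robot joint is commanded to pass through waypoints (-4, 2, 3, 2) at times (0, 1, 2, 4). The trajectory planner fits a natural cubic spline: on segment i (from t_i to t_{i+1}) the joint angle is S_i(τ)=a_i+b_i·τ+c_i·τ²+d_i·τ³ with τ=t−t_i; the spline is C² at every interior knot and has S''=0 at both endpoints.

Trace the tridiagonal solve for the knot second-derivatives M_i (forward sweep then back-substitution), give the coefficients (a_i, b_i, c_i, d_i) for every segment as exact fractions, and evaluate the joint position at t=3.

  seg 0: a=-4 b=333/46 c=0 d=-57/46
  seg 1: a=2 b=81/23 c=-171/46 d=55/46
  seg 2: a=3 b=-15/46 c=-3/23 d=1/46
S(3) = 59/23

Δ: Δ0=6, Δ1=1, Δ2=-1/2
row 1: diag=4, rhs=-30; c'=1/4, d'=-15/2
row 2: denom=6−1·1/4=23/4; d'=(-9−1·-15/2)/(23/4)=-6/23
back: M2=-6/23
back: M1=-15/2−1/4·-6/23=-171/23
M: M0=0, M1=-171/23, M2=-6/23, M3=0
seg 0: a=-4, c=M0/2=0, d=(M1−M0)/(6·1)=-57/46, b=Δ0−h0·(2M0+M1)/6=333/46
seg 1: a=2, c=M1/2=-171/46, d=(M2−M1)/(6·1)=55/46, b=Δ1−h1·(2M1+M2)/6=81/23
seg 2: a=3, c=M2/2=-3/23, d=(M3−M2)/(6·2)=1/46, b=Δ2−h2·(2M2+M3)/6=-15/46
t_q=3 → seg 2, τ=1; S=3+-15/46·τ+-3/23·τ²+1/46·τ³=59/23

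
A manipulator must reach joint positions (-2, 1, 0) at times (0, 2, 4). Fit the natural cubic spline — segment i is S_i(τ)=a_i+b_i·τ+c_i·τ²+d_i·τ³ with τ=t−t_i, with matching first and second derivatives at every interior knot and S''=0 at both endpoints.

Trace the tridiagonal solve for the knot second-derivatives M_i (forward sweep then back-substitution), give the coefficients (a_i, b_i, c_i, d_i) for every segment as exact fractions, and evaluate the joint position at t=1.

Δ: Δ0=3/2, Δ1=-1/2
row 1: diag=8, rhs=-12; c'=1/4, d'=-3/2
back: M1=-3/2
M: M0=0, M1=-3/2, M2=0
seg 0: a=-2, c=M0/2=0, d=(M1−M0)/(6·2)=-1/8, b=Δ0−h0·(2M0+M1)/6=2
seg 1: a=1, c=M1/2=-3/4, d=(M2−M1)/(6·2)=1/8, b=Δ1−h1·(2M1+M2)/6=1/2
t_q=1 → seg 0, τ=1; S=-2+2·τ+0·τ²+-1/8·τ³=-1/8

  seg 0: a=-2 b=2 c=0 d=-1/8
  seg 1: a=1 b=1/2 c=-3/4 d=1/8
S(1) = -1/8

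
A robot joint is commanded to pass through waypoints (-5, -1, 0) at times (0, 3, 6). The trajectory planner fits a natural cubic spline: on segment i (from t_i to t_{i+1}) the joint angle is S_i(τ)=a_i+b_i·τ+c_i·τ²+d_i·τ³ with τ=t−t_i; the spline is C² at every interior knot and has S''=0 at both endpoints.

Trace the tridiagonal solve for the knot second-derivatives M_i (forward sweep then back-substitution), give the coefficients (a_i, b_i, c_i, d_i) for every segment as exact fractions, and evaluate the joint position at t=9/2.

Δ: Δ0=4/3, Δ1=1/3
row 1: diag=12, rhs=-6; c'=1/4, d'=-1/2
back: M1=-1/2
M: M0=0, M1=-1/2, M2=0
seg 0: a=-5, c=M0/2=0, d=(M1−M0)/(6·3)=-1/36, b=Δ0−h0·(2M0+M1)/6=19/12
seg 1: a=-1, c=M1/2=-1/4, d=(M2−M1)/(6·3)=1/36, b=Δ1−h1·(2M1+M2)/6=5/6
t_q=9/2 → seg 1, τ=3/2; S=-1+5/6·τ+-1/4·τ²+1/36·τ³=-7/32

  seg 0: a=-5 b=19/12 c=0 d=-1/36
  seg 1: a=-1 b=5/6 c=-1/4 d=1/36
S(9/2) = -7/32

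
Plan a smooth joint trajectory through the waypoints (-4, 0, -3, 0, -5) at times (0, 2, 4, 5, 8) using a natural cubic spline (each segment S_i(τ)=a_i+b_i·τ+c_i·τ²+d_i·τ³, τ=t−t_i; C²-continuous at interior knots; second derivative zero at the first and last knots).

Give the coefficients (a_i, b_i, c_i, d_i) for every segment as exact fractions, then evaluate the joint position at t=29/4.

  seg 0: a=-4 b=3539/1032 c=0 d=-1475/4128
  seg 1: a=0 b=-443/516 c=-1475/688 d=3763/4128
  seg 2: a=-3 b=1553/1032 c=143/43 d=-1889/1032
  seg 3: a=0 b=1375/516 c=-745/344 d=745/3096
S(29/4) = -49035/22016

Δ: Δ0=2, Δ1=-3/2, Δ2=3, Δ3=-5/3
row 1: diag=8, rhs=-21; c'=1/4, d'=-21/8
row 2: denom=6−2·1/4=11/2; d'=(27−2·-21/8)/(11/2)=129/22
row 3: denom=8−1·2/11=86/11; d'=(-28−1·129/22)/(86/11)=-745/172
back: M3=-745/172
back: M2=129/22−2/11·-745/172=286/43
back: M1=-21/8−1/4·286/43=-1475/344
M: M0=0, M1=-1475/344, M2=286/43, M3=-745/172, M4=0
seg 0: a=-4, c=M0/2=0, d=(M1−M0)/(6·2)=-1475/4128, b=Δ0−h0·(2M0+M1)/6=3539/1032
seg 1: a=0, c=M1/2=-1475/688, d=(M2−M1)/(6·2)=3763/4128, b=Δ1−h1·(2M1+M2)/6=-443/516
seg 2: a=-3, c=M2/2=143/43, d=(M3−M2)/(6·1)=-1889/1032, b=Δ2−h2·(2M2+M3)/6=1553/1032
seg 3: a=0, c=M3/2=-745/344, d=(M4−M3)/(6·3)=745/3096, b=Δ3−h3·(2M3+M4)/6=1375/516
t_q=29/4 → seg 3, τ=9/4; S=0+1375/516·τ+-745/344·τ²+745/3096·τ³=-49035/22016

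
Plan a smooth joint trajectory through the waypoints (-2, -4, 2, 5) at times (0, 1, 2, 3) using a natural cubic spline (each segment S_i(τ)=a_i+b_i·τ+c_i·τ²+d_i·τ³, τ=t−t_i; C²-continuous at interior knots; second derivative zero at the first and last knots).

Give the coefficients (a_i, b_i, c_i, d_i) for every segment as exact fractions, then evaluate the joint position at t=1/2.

  seg 0: a=-2 b=-13/3 c=0 d=7/3
  seg 1: a=-4 b=8/3 c=7 d=-11/3
  seg 2: a=2 b=17/3 c=-4 d=4/3
S(1/2) = -31/8

Δ: Δ0=-2, Δ1=6, Δ2=3
row 1: diag=4, rhs=48; c'=1/4, d'=12
row 2: denom=4−1·1/4=15/4; d'=(-18−1·12)/(15/4)=-8
back: M2=-8
back: M1=12−1/4·-8=14
M: M0=0, M1=14, M2=-8, M3=0
seg 0: a=-2, c=M0/2=0, d=(M1−M0)/(6·1)=7/3, b=Δ0−h0·(2M0+M1)/6=-13/3
seg 1: a=-4, c=M1/2=7, d=(M2−M1)/(6·1)=-11/3, b=Δ1−h1·(2M1+M2)/6=8/3
seg 2: a=2, c=M2/2=-4, d=(M3−M2)/(6·1)=4/3, b=Δ2−h2·(2M2+M3)/6=17/3
t_q=1/2 → seg 0, τ=1/2; S=-2+-13/3·τ+0·τ²+7/3·τ³=-31/8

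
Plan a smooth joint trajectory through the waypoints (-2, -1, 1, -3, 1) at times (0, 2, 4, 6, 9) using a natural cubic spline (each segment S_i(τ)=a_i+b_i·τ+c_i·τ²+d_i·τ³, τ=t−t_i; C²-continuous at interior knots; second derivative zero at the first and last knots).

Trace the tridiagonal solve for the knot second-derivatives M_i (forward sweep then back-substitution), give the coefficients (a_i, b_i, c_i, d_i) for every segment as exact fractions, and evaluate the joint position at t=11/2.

  seg 0: a=-2 b=23/213 c=0 d=167/1704
  seg 1: a=-1 b=547/426 c=167/284 d=-311/852
  seg 2: a=1 b=-317/426 c=-455/284 d=415/852
  seg 3: a=-3 b=-557/426 c=375/284 d=-125/852
S(11/2) = -4719/2272

Δ: Δ0=1/2, Δ1=1, Δ2=-2, Δ3=4/3
row 1: diag=8, rhs=3; c'=1/4, d'=3/8
row 2: denom=8−2·1/4=15/2; d'=(-18−2·3/8)/(15/2)=-5/2
row 3: denom=10−2·4/15=142/15; d'=(20−2·-5/2)/(142/15)=375/142
back: M3=375/142
back: M2=-5/2−4/15·375/142=-455/142
back: M1=3/8−1/4·-455/142=167/142
M: M0=0, M1=167/142, M2=-455/142, M3=375/142, M4=0
seg 0: a=-2, c=M0/2=0, d=(M1−M0)/(6·2)=167/1704, b=Δ0−h0·(2M0+M1)/6=23/213
seg 1: a=-1, c=M1/2=167/284, d=(M2−M1)/(6·2)=-311/852, b=Δ1−h1·(2M1+M2)/6=547/426
seg 2: a=1, c=M2/2=-455/284, d=(M3−M2)/(6·2)=415/852, b=Δ2−h2·(2M2+M3)/6=-317/426
seg 3: a=-3, c=M3/2=375/284, d=(M4−M3)/(6·3)=-125/852, b=Δ3−h3·(2M3+M4)/6=-557/426
t_q=11/2 → seg 2, τ=3/2; S=1+-317/426·τ+-455/284·τ²+415/852·τ³=-4719/2272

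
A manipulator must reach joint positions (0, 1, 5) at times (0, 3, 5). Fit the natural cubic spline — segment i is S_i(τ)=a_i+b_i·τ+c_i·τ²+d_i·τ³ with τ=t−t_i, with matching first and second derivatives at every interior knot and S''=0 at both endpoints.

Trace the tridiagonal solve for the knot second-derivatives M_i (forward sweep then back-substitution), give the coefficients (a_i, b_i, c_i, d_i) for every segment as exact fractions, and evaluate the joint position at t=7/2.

  seg 0: a=0 b=-1/6 c=0 d=1/18
  seg 1: a=1 b=4/3 c=1/2 d=-1/12
S(7/2) = 57/32

Δ: Δ0=1/3, Δ1=2
row 1: diag=10, rhs=10; c'=1/5, d'=1
back: M1=1
M: M0=0, M1=1, M2=0
seg 0: a=0, c=M0/2=0, d=(M1−M0)/(6·3)=1/18, b=Δ0−h0·(2M0+M1)/6=-1/6
seg 1: a=1, c=M1/2=1/2, d=(M2−M1)/(6·2)=-1/12, b=Δ1−h1·(2M1+M2)/6=4/3
t_q=7/2 → seg 1, τ=1/2; S=1+4/3·τ+1/2·τ²+-1/12·τ³=57/32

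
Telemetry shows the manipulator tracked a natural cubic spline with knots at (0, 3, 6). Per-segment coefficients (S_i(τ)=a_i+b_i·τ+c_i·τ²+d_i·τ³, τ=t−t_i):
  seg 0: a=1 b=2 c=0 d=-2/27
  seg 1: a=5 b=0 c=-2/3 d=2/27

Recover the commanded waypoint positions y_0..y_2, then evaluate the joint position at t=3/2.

y_0=1 y_1=5 y_2=1
S(3/2) = 15/4

y_0 = S_0(0) = a_0 = 1
y_1 = S_1(0) = a_1 = 5
y_2 = S_1(3) = 1
t_q=3/2 is in segment 0 (τ=3/2); S_0(τ)=15/4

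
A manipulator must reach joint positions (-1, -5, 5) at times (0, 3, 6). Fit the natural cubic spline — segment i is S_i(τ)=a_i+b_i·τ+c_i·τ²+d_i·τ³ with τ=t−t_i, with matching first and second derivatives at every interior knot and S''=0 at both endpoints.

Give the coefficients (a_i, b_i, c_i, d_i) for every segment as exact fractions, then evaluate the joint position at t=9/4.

Δ: Δ0=-4/3, Δ1=10/3
row 1: diag=12, rhs=28; c'=1/4, d'=7/3
back: M1=7/3
M: M0=0, M1=7/3, M2=0
seg 0: a=-1, c=M0/2=0, d=(M1−M0)/(6·3)=7/54, b=Δ0−h0·(2M0+M1)/6=-5/2
seg 1: a=-5, c=M1/2=7/6, d=(M2−M1)/(6·3)=-7/54, b=Δ1−h1·(2M1+M2)/6=1
t_q=9/4 → seg 0, τ=9/4; S=-1+-5/2·τ+0·τ²+7/54·τ³=-659/128

  seg 0: a=-1 b=-5/2 c=0 d=7/54
  seg 1: a=-5 b=1 c=7/6 d=-7/54
S(9/4) = -659/128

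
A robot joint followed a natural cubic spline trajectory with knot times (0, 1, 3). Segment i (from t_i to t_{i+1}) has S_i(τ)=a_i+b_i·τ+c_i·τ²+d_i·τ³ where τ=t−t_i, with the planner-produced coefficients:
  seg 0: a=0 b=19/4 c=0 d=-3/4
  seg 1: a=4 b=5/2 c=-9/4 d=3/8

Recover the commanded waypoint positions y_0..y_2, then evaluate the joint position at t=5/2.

y_0 = S_0(0) = a_0 = 0
y_1 = S_1(0) = a_1 = 4
y_2 = S_1(2) = 3
t_q=5/2 is in segment 1 (τ=3/2); S_1(τ)=253/64

y_0=0 y_1=4 y_2=3
S(5/2) = 253/64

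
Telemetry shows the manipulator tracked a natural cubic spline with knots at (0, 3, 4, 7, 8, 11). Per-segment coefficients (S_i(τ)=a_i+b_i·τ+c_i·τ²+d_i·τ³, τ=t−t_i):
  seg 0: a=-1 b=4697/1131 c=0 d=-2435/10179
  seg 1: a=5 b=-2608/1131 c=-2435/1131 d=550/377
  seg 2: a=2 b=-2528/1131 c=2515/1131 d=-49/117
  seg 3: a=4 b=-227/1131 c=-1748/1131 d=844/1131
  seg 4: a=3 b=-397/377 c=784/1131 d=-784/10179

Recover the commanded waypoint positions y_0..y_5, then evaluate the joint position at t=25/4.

y_0 = S_0(0) = a_0 = -1
y_1 = S_1(0) = a_1 = 5
y_2 = S_2(0) = a_2 = 2
y_3 = S_3(0) = a_3 = 4
y_4 = S_4(0) = a_4 = 3
y_5 = S_4(3) = 4
t_q=25/4 is in segment 2 (τ=9/4); S_2(τ)=83431/24128

y_0=-1 y_1=5 y_2=2 y_3=4 y_4=3 y_5=4
S(25/4) = 83431/24128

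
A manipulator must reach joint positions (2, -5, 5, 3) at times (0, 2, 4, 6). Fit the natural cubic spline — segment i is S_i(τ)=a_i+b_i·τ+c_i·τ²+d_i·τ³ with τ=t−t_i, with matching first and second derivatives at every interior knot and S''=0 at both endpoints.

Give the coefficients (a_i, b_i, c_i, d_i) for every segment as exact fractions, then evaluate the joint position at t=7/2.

  seg 0: a=2 b=-37/6 c=0 d=2/3
  seg 1: a=-5 b=11/6 c=4 d=-29/24
  seg 2: a=5 b=10/3 c=-13/4 d=13/24
S(7/2) = 171/64

Δ: Δ0=-7/2, Δ1=5, Δ2=-1
row 1: diag=8, rhs=51; c'=1/4, d'=51/8
row 2: denom=8−2·1/4=15/2; d'=(-36−2·51/8)/(15/2)=-13/2
back: M2=-13/2
back: M1=51/8−1/4·-13/2=8
M: M0=0, M1=8, M2=-13/2, M3=0
seg 0: a=2, c=M0/2=0, d=(M1−M0)/(6·2)=2/3, b=Δ0−h0·(2M0+M1)/6=-37/6
seg 1: a=-5, c=M1/2=4, d=(M2−M1)/(6·2)=-29/24, b=Δ1−h1·(2M1+M2)/6=11/6
seg 2: a=5, c=M2/2=-13/4, d=(M3−M2)/(6·2)=13/24, b=Δ2−h2·(2M2+M3)/6=10/3
t_q=7/2 → seg 1, τ=3/2; S=-5+11/6·τ+4·τ²+-29/24·τ³=171/64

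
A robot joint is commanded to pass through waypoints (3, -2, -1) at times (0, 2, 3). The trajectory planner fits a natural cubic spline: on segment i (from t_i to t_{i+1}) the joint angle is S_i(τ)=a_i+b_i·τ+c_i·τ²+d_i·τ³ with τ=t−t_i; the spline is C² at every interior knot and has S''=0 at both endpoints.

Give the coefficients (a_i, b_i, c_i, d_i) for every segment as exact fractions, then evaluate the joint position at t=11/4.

Δ: Δ0=-5/2, Δ1=1
row 1: diag=6, rhs=21; c'=1/6, d'=7/2
back: M1=7/2
M: M0=0, M1=7/2, M2=0
seg 0: a=3, c=M0/2=0, d=(M1−M0)/(6·2)=7/24, b=Δ0−h0·(2M0+M1)/6=-11/3
seg 1: a=-2, c=M1/2=7/4, d=(M2−M1)/(6·1)=-7/12, b=Δ1−h1·(2M1+M2)/6=-1/6
t_q=11/4 → seg 1, τ=3/4; S=-2+-1/6·τ+7/4·τ²+-7/12·τ³=-355/256

  seg 0: a=3 b=-11/3 c=0 d=7/24
  seg 1: a=-2 b=-1/6 c=7/4 d=-7/12
S(11/4) = -355/256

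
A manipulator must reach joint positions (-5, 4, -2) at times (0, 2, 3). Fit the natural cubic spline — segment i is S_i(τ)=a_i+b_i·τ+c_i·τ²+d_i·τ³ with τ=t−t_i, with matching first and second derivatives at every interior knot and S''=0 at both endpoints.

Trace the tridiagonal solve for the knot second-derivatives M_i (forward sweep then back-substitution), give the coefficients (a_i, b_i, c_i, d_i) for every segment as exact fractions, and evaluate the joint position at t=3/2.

  seg 0: a=-5 b=8 c=0 d=-7/8
  seg 1: a=4 b=-5/2 c=-21/4 d=7/4
S(3/2) = 259/64

Δ: Δ0=9/2, Δ1=-6
row 1: diag=6, rhs=-63; c'=1/6, d'=-21/2
back: M1=-21/2
M: M0=0, M1=-21/2, M2=0
seg 0: a=-5, c=M0/2=0, d=(M1−M0)/(6·2)=-7/8, b=Δ0−h0·(2M0+M1)/6=8
seg 1: a=4, c=M1/2=-21/4, d=(M2−M1)/(6·1)=7/4, b=Δ1−h1·(2M1+M2)/6=-5/2
t_q=3/2 → seg 0, τ=3/2; S=-5+8·τ+0·τ²+-7/8·τ³=259/64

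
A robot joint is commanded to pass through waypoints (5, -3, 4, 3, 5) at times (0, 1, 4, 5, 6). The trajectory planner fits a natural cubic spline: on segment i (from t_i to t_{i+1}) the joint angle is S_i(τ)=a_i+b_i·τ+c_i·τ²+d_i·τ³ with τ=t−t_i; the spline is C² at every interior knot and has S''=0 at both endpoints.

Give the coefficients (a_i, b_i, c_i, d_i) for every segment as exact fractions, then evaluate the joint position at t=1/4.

  seg 0: a=5 b=-1549/159 c=0 d=277/159
  seg 1: a=-3 b=-718/159 c=277/53 d=-52/53
  seg 2: a=4 b=56/159 c=-191/53 d=358/159
  seg 3: a=3 b=-16/159 c=167/53 d=-167/159
S(1/4) = 8791/3392

Δ: Δ0=-8, Δ1=7/3, Δ2=-1, Δ3=2
row 1: diag=8, rhs=62; c'=3/8, d'=31/4
row 2: denom=8−3·3/8=55/8; d'=(-20−3·31/4)/(55/8)=-346/55
row 3: denom=4−1·8/55=212/55; d'=(18−1·-346/55)/(212/55)=334/53
back: M3=334/53
back: M2=-346/55−8/55·334/53=-382/53
back: M1=31/4−3/8·-382/53=554/53
M: M0=0, M1=554/53, M2=-382/53, M3=334/53, M4=0
seg 0: a=5, c=M0/2=0, d=(M1−M0)/(6·1)=277/159, b=Δ0−h0·(2M0+M1)/6=-1549/159
seg 1: a=-3, c=M1/2=277/53, d=(M2−M1)/(6·3)=-52/53, b=Δ1−h1·(2M1+M2)/6=-718/159
seg 2: a=4, c=M2/2=-191/53, d=(M3−M2)/(6·1)=358/159, b=Δ2−h2·(2M2+M3)/6=56/159
seg 3: a=3, c=M3/2=167/53, d=(M4−M3)/(6·1)=-167/159, b=Δ3−h3·(2M3+M4)/6=-16/159
t_q=1/4 → seg 0, τ=1/4; S=5+-1549/159·τ+0·τ²+277/159·τ³=8791/3392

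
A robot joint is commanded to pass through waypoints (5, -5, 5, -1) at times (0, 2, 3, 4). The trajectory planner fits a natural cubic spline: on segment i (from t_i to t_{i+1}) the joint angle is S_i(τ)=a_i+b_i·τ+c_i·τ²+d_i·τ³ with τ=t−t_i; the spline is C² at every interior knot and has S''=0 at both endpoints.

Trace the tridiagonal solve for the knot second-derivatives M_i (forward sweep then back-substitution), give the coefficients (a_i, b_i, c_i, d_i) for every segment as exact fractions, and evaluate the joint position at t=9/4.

  seg 0: a=5 b=-267/23 c=0 d=38/23
  seg 1: a=-5 b=189/23 c=228/23 d=-187/23
  seg 2: a=5 b=84/23 c=-333/23 d=111/23
S(9/4) = -157/64

Δ: Δ0=-5, Δ1=10, Δ2=-6
row 1: diag=6, rhs=90; c'=1/6, d'=15
row 2: denom=4−1·1/6=23/6; d'=(-96−1·15)/(23/6)=-666/23
back: M2=-666/23
back: M1=15−1/6·-666/23=456/23
M: M0=0, M1=456/23, M2=-666/23, M3=0
seg 0: a=5, c=M0/2=0, d=(M1−M0)/(6·2)=38/23, b=Δ0−h0·(2M0+M1)/6=-267/23
seg 1: a=-5, c=M1/2=228/23, d=(M2−M1)/(6·1)=-187/23, b=Δ1−h1·(2M1+M2)/6=189/23
seg 2: a=5, c=M2/2=-333/23, d=(M3−M2)/(6·1)=111/23, b=Δ2−h2·(2M2+M3)/6=84/23
t_q=9/4 → seg 1, τ=1/4; S=-5+189/23·τ+228/23·τ²+-187/23·τ³=-157/64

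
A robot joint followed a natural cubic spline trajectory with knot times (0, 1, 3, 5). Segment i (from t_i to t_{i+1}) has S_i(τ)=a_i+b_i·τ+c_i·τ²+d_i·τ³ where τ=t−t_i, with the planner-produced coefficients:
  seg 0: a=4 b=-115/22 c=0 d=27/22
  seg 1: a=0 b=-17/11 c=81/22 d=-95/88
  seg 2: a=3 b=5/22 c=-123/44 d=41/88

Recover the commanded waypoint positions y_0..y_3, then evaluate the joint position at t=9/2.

y_0 = S_0(0) = a_0 = 4
y_1 = S_1(0) = a_1 = 0
y_2 = S_2(0) = a_2 = 3
y_3 = S_2(2) = -4
t_q=9/2 is in segment 2 (τ=3/2); S_2(τ)=-969/704

y_0=4 y_1=0 y_2=3 y_3=-4
S(9/2) = -969/704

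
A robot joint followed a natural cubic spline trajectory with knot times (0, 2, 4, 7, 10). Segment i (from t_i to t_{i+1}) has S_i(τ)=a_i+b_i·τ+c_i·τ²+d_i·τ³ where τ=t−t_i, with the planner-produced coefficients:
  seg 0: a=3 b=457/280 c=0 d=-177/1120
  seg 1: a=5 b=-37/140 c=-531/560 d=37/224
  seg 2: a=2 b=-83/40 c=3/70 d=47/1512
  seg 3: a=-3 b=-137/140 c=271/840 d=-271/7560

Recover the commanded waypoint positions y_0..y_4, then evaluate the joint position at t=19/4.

y_0=3 y_1=5 y_2=2 y_3=-3 y_4=-4
S(19/4) = 8619/17920

y_0 = S_0(0) = a_0 = 3
y_1 = S_1(0) = a_1 = 5
y_2 = S_2(0) = a_2 = 2
y_3 = S_3(0) = a_3 = -3
y_4 = S_3(3) = -4
t_q=19/4 is in segment 2 (τ=3/4); S_2(τ)=8619/17920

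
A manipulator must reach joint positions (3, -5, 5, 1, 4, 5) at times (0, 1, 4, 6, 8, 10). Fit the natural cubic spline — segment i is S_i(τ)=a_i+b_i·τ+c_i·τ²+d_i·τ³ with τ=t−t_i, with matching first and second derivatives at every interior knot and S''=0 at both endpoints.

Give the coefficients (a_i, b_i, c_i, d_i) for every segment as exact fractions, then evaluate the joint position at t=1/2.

  seg 0: a=3 b=-29707/3003 c=0 d=5683/3003
  seg 1: a=-5 b=-12658/3003 c=5683/1001 d=-863/819
  seg 2: a=5 b=323/231 c=-3810/1001 d=12655/12012
  seg 3: a=1 b=-508/429 c=5035/2002 d=-14089/24024
  seg 4: a=4 b=11041/6006 c=-4019/4004 d=4019/24024
S(1/2) = -13691/8008

Δ: Δ0=-8, Δ1=10/3, Δ2=-2, Δ3=3/2, Δ4=1/2
row 1: diag=8, rhs=68; c'=3/8, d'=17/2
row 2: denom=10−3·3/8=71/8; d'=(-32−3·17/2)/(71/8)=-460/71
row 3: denom=8−2·16/71=536/71; d'=(21−2·-460/71)/(536/71)=2411/536
row 4: denom=8−2·71/268=1001/134; d'=(-6−2·2411/536)/(1001/134)=-4019/2002
back: M4=-4019/2002
back: M3=2411/536−71/268·-4019/2002=5035/1001
back: M2=-460/71−16/71·5035/1001=-7620/1001
back: M1=17/2−3/8·-7620/1001=11366/1001
M: M0=0, M1=11366/1001, M2=-7620/1001, M3=5035/1001, M4=-4019/2002, M5=0
seg 0: a=3, c=M0/2=0, d=(M1−M0)/(6·1)=5683/3003, b=Δ0−h0·(2M0+M1)/6=-29707/3003
seg 1: a=-5, c=M1/2=5683/1001, d=(M2−M1)/(6·3)=-863/819, b=Δ1−h1·(2M1+M2)/6=-12658/3003
seg 2: a=5, c=M2/2=-3810/1001, d=(M3−M2)/(6·2)=12655/12012, b=Δ2−h2·(2M2+M3)/6=323/231
seg 3: a=1, c=M3/2=5035/2002, d=(M4−M3)/(6·2)=-14089/24024, b=Δ3−h3·(2M3+M4)/6=-508/429
seg 4: a=4, c=M4/2=-4019/4004, d=(M5−M4)/(6·2)=4019/24024, b=Δ4−h4·(2M4+M5)/6=11041/6006
t_q=1/2 → seg 0, τ=1/2; S=3+-29707/3003·τ+0·τ²+5683/3003·τ³=-13691/8008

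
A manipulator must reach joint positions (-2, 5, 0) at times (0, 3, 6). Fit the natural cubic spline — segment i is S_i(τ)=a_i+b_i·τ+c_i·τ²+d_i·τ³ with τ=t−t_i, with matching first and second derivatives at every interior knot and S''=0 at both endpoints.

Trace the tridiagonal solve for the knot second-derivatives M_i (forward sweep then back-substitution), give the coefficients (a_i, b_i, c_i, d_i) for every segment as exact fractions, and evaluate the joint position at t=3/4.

Δ: Δ0=7/3, Δ1=-5/3
row 1: diag=12, rhs=-24; c'=1/4, d'=-2
back: M1=-2
M: M0=0, M1=-2, M2=0
seg 0: a=-2, c=M0/2=0, d=(M1−M0)/(6·3)=-1/9, b=Δ0−h0·(2M0+M1)/6=10/3
seg 1: a=5, c=M1/2=-1, d=(M2−M1)/(6·3)=1/9, b=Δ1−h1·(2M1+M2)/6=1/3
t_q=3/4 → seg 0, τ=3/4; S=-2+10/3·τ+0·τ²+-1/9·τ³=29/64

  seg 0: a=-2 b=10/3 c=0 d=-1/9
  seg 1: a=5 b=1/3 c=-1 d=1/9
S(3/4) = 29/64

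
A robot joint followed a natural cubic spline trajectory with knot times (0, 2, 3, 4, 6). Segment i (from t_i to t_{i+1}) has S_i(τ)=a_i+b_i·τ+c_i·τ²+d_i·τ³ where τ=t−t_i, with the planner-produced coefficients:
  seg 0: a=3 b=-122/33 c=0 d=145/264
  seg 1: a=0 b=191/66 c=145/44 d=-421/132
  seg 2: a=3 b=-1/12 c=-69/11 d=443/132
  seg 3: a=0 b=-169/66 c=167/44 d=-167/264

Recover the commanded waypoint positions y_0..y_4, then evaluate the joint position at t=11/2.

y_0 = S_0(0) = a_0 = 3
y_1 = S_1(0) = a_1 = 0
y_2 = S_2(0) = a_2 = 3
y_3 = S_3(0) = a_3 = 0
y_4 = S_3(2) = 5
t_q=11/2 is in segment 3 (τ=3/2); S_3(τ)=1805/704

y_0=3 y_1=0 y_2=3 y_3=0 y_4=5
S(11/2) = 1805/704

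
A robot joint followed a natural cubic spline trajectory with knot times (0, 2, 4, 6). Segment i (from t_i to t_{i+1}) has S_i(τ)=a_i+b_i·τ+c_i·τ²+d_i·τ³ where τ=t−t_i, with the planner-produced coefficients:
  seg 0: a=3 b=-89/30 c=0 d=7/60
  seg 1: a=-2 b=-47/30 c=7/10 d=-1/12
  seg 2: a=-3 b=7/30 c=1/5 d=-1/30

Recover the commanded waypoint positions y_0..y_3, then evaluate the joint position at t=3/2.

y_0 = S_0(0) = a_0 = 3
y_1 = S_1(0) = a_1 = -2
y_2 = S_2(0) = a_2 = -3
y_3 = S_2(2) = -2
t_q=3/2 is in segment 0 (τ=3/2); S_0(τ)=-169/160

y_0=3 y_1=-2 y_2=-3 y_3=-2
S(3/2) = -169/160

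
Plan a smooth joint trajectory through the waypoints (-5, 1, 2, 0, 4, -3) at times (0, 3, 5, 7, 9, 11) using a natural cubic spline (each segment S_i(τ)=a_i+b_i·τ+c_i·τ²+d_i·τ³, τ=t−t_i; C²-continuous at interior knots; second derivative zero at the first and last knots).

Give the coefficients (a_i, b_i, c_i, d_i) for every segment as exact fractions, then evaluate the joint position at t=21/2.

  seg 0: a=-5 b=596/265 c=0 d=-22/795
  seg 1: a=1 b=398/265 c=-66/265 d=-267/2120
  seg 2: a=2 b=-533/530 c=-213/212 d=267/530
  seg 3: a=0 b=541/530 c=2139/1060 d=-81/106
  seg 4: a=4 b=-41/530 c=-2721/1060 d=907/2120
S(21/2) = -1519/3392

Δ: Δ0=2, Δ1=1/2, Δ2=-1, Δ3=2, Δ4=-7/2
row 1: diag=10, rhs=-9; c'=1/5, d'=-9/10
row 2: denom=8−2·1/5=38/5; d'=(-9−2·-9/10)/(38/5)=-18/19
row 3: denom=8−2·5/19=142/19; d'=(18−2·-18/19)/(142/19)=189/71
row 4: denom=8−2·19/71=530/71; d'=(-33−2·189/71)/(530/71)=-2721/530
back: M4=-2721/530
back: M3=189/71−19/71·-2721/530=2139/530
back: M2=-18/19−5/19·2139/530=-213/106
back: M1=-9/10−1/5·-213/106=-132/265
M: M0=0, M1=-132/265, M2=-213/106, M3=2139/530, M4=-2721/530, M5=0
seg 0: a=-5, c=M0/2=0, d=(M1−M0)/(6·3)=-22/795, b=Δ0−h0·(2M0+M1)/6=596/265
seg 1: a=1, c=M1/2=-66/265, d=(M2−M1)/(6·2)=-267/2120, b=Δ1−h1·(2M1+M2)/6=398/265
seg 2: a=2, c=M2/2=-213/212, d=(M3−M2)/(6·2)=267/530, b=Δ2−h2·(2M2+M3)/6=-533/530
seg 3: a=0, c=M3/2=2139/1060, d=(M4−M3)/(6·2)=-81/106, b=Δ3−h3·(2M3+M4)/6=541/530
seg 4: a=4, c=M4/2=-2721/1060, d=(M5−M4)/(6·2)=907/2120, b=Δ4−h4·(2M4+M5)/6=-41/530
t_q=21/2 → seg 4, τ=3/2; S=4+-41/530·τ+-2721/1060·τ²+907/2120·τ³=-1519/3392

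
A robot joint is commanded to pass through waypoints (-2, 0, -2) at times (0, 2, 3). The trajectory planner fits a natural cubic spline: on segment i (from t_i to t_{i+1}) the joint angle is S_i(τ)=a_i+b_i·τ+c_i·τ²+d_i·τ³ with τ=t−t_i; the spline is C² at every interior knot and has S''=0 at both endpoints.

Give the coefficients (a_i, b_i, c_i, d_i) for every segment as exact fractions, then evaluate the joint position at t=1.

  seg 0: a=-2 b=2 c=0 d=-1/4
  seg 1: a=0 b=-1 c=-3/2 d=1/2
S(1) = -1/4

Δ: Δ0=1, Δ1=-2
row 1: diag=6, rhs=-18; c'=1/6, d'=-3
back: M1=-3
M: M0=0, M1=-3, M2=0
seg 0: a=-2, c=M0/2=0, d=(M1−M0)/(6·2)=-1/4, b=Δ0−h0·(2M0+M1)/6=2
seg 1: a=0, c=M1/2=-3/2, d=(M2−M1)/(6·1)=1/2, b=Δ1−h1·(2M1+M2)/6=-1
t_q=1 → seg 0, τ=1; S=-2+2·τ+0·τ²+-1/4·τ³=-1/4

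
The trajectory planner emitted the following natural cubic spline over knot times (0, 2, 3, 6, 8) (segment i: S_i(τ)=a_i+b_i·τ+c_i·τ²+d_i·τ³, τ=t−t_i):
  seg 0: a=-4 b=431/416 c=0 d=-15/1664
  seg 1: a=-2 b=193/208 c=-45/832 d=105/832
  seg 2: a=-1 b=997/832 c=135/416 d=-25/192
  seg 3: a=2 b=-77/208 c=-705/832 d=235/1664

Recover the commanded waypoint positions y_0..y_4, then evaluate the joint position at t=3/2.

y_0 = S_0(0) = a_0 = -4
y_1 = S_1(0) = a_1 = -2
y_2 = S_2(0) = a_2 = -1
y_3 = S_3(0) = a_3 = 2
y_4 = S_3(2) = -1
t_q=3/2 is in segment 0 (τ=3/2); S_0(τ)=-32965/13312

y_0=-4 y_1=-2 y_2=-1 y_3=2 y_4=-1
S(3/2) = -32965/13312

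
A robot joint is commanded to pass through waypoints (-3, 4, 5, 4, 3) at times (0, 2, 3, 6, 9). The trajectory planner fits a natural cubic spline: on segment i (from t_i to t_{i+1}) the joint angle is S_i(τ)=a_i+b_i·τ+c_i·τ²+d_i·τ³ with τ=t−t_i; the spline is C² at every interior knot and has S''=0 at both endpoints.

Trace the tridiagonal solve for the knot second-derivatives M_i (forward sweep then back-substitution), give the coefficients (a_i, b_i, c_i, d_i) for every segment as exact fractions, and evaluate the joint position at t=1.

  seg 0: a=-3 b=1094/255 c=0 d=-403/2040
  seg 1: a=4 b=979/510 c=-403/340 d=271/1020
  seg 2: a=5 b=353/1020 c=-33/85 d=11/204
  seg 3: a=4 b=-269/510 c=33/340 d=-11/1020
S(1) = 743/680

Δ: Δ0=7/2, Δ1=1, Δ2=-1/3, Δ3=-1/3
row 1: diag=6, rhs=-15; c'=1/6, d'=-5/2
row 2: denom=8−1·1/6=47/6; d'=(-8−1·-5/2)/(47/6)=-33/47
row 3: denom=12−3·18/47=510/47; d'=(0−3·-33/47)/(510/47)=33/170
back: M3=33/170
back: M2=-33/47−18/47·33/170=-66/85
back: M1=-5/2−1/6·-66/85=-403/170
M: M0=0, M1=-403/170, M2=-66/85, M3=33/170, M4=0
seg 0: a=-3, c=M0/2=0, d=(M1−M0)/(6·2)=-403/2040, b=Δ0−h0·(2M0+M1)/6=1094/255
seg 1: a=4, c=M1/2=-403/340, d=(M2−M1)/(6·1)=271/1020, b=Δ1−h1·(2M1+M2)/6=979/510
seg 2: a=5, c=M2/2=-33/85, d=(M3−M2)/(6·3)=11/204, b=Δ2−h2·(2M2+M3)/6=353/1020
seg 3: a=4, c=M3/2=33/340, d=(M4−M3)/(6·3)=-11/1020, b=Δ3−h3·(2M3+M4)/6=-269/510
t_q=1 → seg 0, τ=1; S=-3+1094/255·τ+0·τ²+-403/2040·τ³=743/680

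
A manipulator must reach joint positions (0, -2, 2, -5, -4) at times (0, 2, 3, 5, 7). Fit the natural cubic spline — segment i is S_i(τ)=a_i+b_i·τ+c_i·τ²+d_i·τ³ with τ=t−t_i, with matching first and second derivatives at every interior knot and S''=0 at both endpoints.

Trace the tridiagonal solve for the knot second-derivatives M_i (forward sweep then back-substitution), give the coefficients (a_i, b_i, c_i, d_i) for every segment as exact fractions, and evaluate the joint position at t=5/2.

  seg 0: a=0 b=-13/4 c=0 d=9/16
  seg 1: a=-2 b=7/2 c=27/8 d=-23/8
  seg 2: a=2 b=13/8 c=-21/4 d=43/32
  seg 3: a=-5 b=-13/4 c=45/16 d=-15/32
S(5/2) = 15/64

Δ: Δ0=-1, Δ1=4, Δ2=-7/2, Δ3=1/2
row 1: diag=6, rhs=30; c'=1/6, d'=5
row 2: denom=6−1·1/6=35/6; d'=(-45−1·5)/(35/6)=-60/7
row 3: denom=8−2·12/35=256/35; d'=(24−2·-60/7)/(256/35)=45/8
back: M3=45/8
back: M2=-60/7−12/35·45/8=-21/2
back: M1=5−1/6·-21/2=27/4
M: M0=0, M1=27/4, M2=-21/2, M3=45/8, M4=0
seg 0: a=0, c=M0/2=0, d=(M1−M0)/(6·2)=9/16, b=Δ0−h0·(2M0+M1)/6=-13/4
seg 1: a=-2, c=M1/2=27/8, d=(M2−M1)/(6·1)=-23/8, b=Δ1−h1·(2M1+M2)/6=7/2
seg 2: a=2, c=M2/2=-21/4, d=(M3−M2)/(6·2)=43/32, b=Δ2−h2·(2M2+M3)/6=13/8
seg 3: a=-5, c=M3/2=45/16, d=(M4−M3)/(6·2)=-15/32, b=Δ3−h3·(2M3+M4)/6=-13/4
t_q=5/2 → seg 1, τ=1/2; S=-2+7/2·τ+27/8·τ²+-23/8·τ³=15/64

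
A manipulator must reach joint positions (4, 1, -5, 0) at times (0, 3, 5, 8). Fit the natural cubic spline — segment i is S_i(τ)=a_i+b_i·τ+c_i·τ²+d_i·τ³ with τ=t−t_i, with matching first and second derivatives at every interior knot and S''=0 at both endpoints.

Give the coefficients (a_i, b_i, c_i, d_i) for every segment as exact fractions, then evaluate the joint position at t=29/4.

Δ: Δ0=-1, Δ1=-3, Δ2=5/3
row 1: diag=10, rhs=-12; c'=1/5, d'=-6/5
row 2: denom=10−2·1/5=48/5; d'=(28−2·-6/5)/(48/5)=19/6
back: M2=19/6
back: M1=-6/5−1/5·19/6=-11/6
M: M0=0, M1=-11/6, M2=19/6, M3=0
seg 0: a=4, c=M0/2=0, d=(M1−M0)/(6·3)=-11/108, b=Δ0−h0·(2M0+M1)/6=-1/12
seg 1: a=1, c=M1/2=-11/12, d=(M2−M1)/(6·2)=5/12, b=Δ1−h1·(2M1+M2)/6=-17/6
seg 2: a=-5, c=M2/2=19/12, d=(M3−M2)/(6·3)=-19/108, b=Δ2−h2·(2M2+M3)/6=-3/2
t_q=29/4 → seg 2, τ=9/4; S=-5+-3/2·τ+19/12·τ²+-19/108·τ³=-605/256

  seg 0: a=4 b=-1/12 c=0 d=-11/108
  seg 1: a=1 b=-17/6 c=-11/12 d=5/12
  seg 2: a=-5 b=-3/2 c=19/12 d=-19/108
S(29/4) = -605/256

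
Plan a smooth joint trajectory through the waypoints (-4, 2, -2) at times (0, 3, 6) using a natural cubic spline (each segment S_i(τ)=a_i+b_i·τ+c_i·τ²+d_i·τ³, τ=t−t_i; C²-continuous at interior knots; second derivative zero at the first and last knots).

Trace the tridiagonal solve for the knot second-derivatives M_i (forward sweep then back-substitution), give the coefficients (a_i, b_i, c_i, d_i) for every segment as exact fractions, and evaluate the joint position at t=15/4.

  seg 0: a=-4 b=17/6 c=0 d=-5/54
  seg 1: a=2 b=1/3 c=-5/6 d=5/54
S(15/4) = 233/128

Δ: Δ0=2, Δ1=-4/3
row 1: diag=12, rhs=-20; c'=1/4, d'=-5/3
back: M1=-5/3
M: M0=0, M1=-5/3, M2=0
seg 0: a=-4, c=M0/2=0, d=(M1−M0)/(6·3)=-5/54, b=Δ0−h0·(2M0+M1)/6=17/6
seg 1: a=2, c=M1/2=-5/6, d=(M2−M1)/(6·3)=5/54, b=Δ1−h1·(2M1+M2)/6=1/3
t_q=15/4 → seg 1, τ=3/4; S=2+1/3·τ+-5/6·τ²+5/54·τ³=233/128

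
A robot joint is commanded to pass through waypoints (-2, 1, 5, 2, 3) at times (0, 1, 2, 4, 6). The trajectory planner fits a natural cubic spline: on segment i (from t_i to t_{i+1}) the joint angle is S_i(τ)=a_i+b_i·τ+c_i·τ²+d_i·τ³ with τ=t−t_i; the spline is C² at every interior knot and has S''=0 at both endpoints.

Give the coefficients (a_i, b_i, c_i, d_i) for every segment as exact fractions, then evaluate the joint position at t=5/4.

  seg 0: a=-2 b=103/42 c=0 d=23/42
  seg 1: a=1 b=86/21 c=23/14 d=-73/42
  seg 2: a=5 b=13/6 c=-25/7 d=73/84
  seg 3: a=2 b=-71/42 c=23/14 d=-23/84
S(5/4) = 1881/896

Δ: Δ0=3, Δ1=4, Δ2=-3/2, Δ3=1/2
row 1: diag=4, rhs=6; c'=1/4, d'=3/2
row 2: denom=6−1·1/4=23/4; d'=(-33−1·3/2)/(23/4)=-6
row 3: denom=8−2·8/23=168/23; d'=(12−2·-6)/(168/23)=23/7
back: M3=23/7
back: M2=-6−8/23·23/7=-50/7
back: M1=3/2−1/4·-50/7=23/7
M: M0=0, M1=23/7, M2=-50/7, M3=23/7, M4=0
seg 0: a=-2, c=M0/2=0, d=(M1−M0)/(6·1)=23/42, b=Δ0−h0·(2M0+M1)/6=103/42
seg 1: a=1, c=M1/2=23/14, d=(M2−M1)/(6·1)=-73/42, b=Δ1−h1·(2M1+M2)/6=86/21
seg 2: a=5, c=M2/2=-25/7, d=(M3−M2)/(6·2)=73/84, b=Δ2−h2·(2M2+M3)/6=13/6
seg 3: a=2, c=M3/2=23/14, d=(M4−M3)/(6·2)=-23/84, b=Δ3−h3·(2M3+M4)/6=-71/42
t_q=5/4 → seg 1, τ=1/4; S=1+86/21·τ+23/14·τ²+-73/42·τ³=1881/896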